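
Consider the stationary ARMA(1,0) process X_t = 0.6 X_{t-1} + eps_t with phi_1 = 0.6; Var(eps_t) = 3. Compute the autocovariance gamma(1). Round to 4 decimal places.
\gamma(1) = 2.8125

Multiply the model equation by X_{t-k} and take expectations. With theta_0 = psi_0 = 1 and psi_j the MA(infinity) weights, this gives
  gamma(k) - sum_i phi_i gamma(k-i) = c_k,
  c_k = sigma^2 * sum_{j=k..q} theta_j psi_{j-k}   (c_k = 0 for k > q),
using gamma(-m) = gamma(m).
Pure AR (q = 0): c_0 = sigma^2 = 3, c_k = 0 for k >= 1.
Equations for k = 0 and k = 1 (AR order 1):
  gamma(0) = phi_1 gamma(1) + c_0
  gamma(1) = phi_1 gamma(0) + c_1
Substituting the second into the first: gamma(0) (1 - phi_1^2) = c_0 + phi_1 c_1, so
  gamma(0) = c_0 / (1 - phi_1^2) = 3 / (1 - (0.6)^2) = 3 / 0.64 = 4.6875.
  gamma(1) = phi_1 gamma(0) = (0.6)(4.6875) = 2.8125.
Therefore gamma(1) = 2.8125 (to 4 decimal places).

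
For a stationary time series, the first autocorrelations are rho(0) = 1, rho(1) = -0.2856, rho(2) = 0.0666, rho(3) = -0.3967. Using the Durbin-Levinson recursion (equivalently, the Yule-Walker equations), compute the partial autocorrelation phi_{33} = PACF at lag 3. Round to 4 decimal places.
\phi_{33} = -0.4161

The PACF at lag k is phi_{kk}, the last component of the solution
to the Yule-Walker system G_k phi = r_k where
  (G_k)_{ij} = rho(|i - j|), (r_k)_i = rho(i), i,j = 1..k.
Equivalently, Durbin-Levinson gives phi_{kk} iteratively:
  phi_{11} = rho(1)
  phi_{kk} = [rho(k) - sum_{j=1..k-1} phi_{k-1,j} rho(k-j)]
            / [1 - sum_{j=1..k-1} phi_{k-1,j} rho(j)],
  phi_{k,j} = phi_{k-1,j} - phi_{kk} phi_{k-1,k-j},  j = 1..k-1.
Step k = 1:
  phi_11 = rho(1) = -0.2856.
Step k = 2:
  phi_22 = [rho(2) - phi_11 rho(1)] / [1 - phi_11 rho(1)] = [0.0666 - (-0.2856)(-0.2856)] / [1 - (-0.2856)(-0.2856)]
         = -0.01496736 / 0.91843264 = -0.016297.
  Update: phi_21 = phi_11 - phi_22 phi_11 = -0.2856 - (-0.016297)(-0.2856) = -0.290254.
Step k = 3:
  phi_33 = [rho(3) - phi_21 rho(2) - phi_22 rho(1)] / [1 - phi_21 rho(1) - phi_22 rho(2)]
    numerator   = -0.3967 - (-0.290254)(0.0666) - (-0.016297)(-0.2856) = -0.38202338
    denominator = 1 - (-0.290254)(-0.2856) - (-0.016297)(0.0666) = 0.91818872
  phi_33 = -0.38202338 / 0.91818872 = -0.4161.
Therefore phi_{33} = -0.4161.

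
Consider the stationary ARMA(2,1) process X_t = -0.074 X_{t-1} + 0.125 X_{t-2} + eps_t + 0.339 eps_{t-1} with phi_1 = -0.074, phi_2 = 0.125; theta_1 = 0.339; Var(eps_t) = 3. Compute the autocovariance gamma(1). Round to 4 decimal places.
\gamma(1) = 0.8877

Multiply the model equation by X_{t-k} and take expectations. With theta_0 = psi_0 = 1 and psi_j the MA(infinity) weights, this gives
  gamma(k) - sum_i phi_i gamma(k-i) = c_k,
  c_k = sigma^2 * sum_{j=k..q} theta_j psi_{j-k}   (c_k = 0 for k > q),
using gamma(-m) = gamma(m).
psi-weights needed (psi_j = theta_j + sum_i phi_i psi_{j-i}):
  psi_1 = theta_1 + phi_1 = 0.339 + (-0.074) = 0.265
Right-hand sides:
  c_0 = sigma^2 (1 + theta_1 psi_1) = 3 * (1 + (0.339)(0.265)) = 3 * 1.089835 = 3.269505
  c_1 = sigma^2 theta_1 = 3 * (0.339) = 1.017
  c_2 = 0
Equations for k = 0, 1, 2 (AR order 2, c_2 = 0):
  (E0) gamma(0) = phi_1 gamma(1) + phi_2 gamma(2) + c_0
  (E1) gamma(1) = phi_1 gamma(0) + phi_2 gamma(1) + c_1
  (E2) gamma(2) = phi_1 gamma(1) + phi_2 gamma(0)
From (E1): gamma(1) = A gamma(0) + B with
  A = phi_1 / (1 - phi_2) = -0.074 / 0.875 = -0.084571,   B = c_1 / (1 - phi_2) = 1.017 / 0.875 = 1.162286.
Insert (E2) into (E0): gamma(0) (1 - phi_2^2) = phi_1 (1 + phi_2) gamma(1) + c_0.
  phi_1 (1 + phi_2) = (-0.074)(1.125) = -0.08325,   1 - phi_2^2 = 0.984375.
Replace gamma(1) by A gamma(0) + B and collect gamma(0):
  gamma(0) [0.984375 - (-0.08325)(-0.084571)] = (-0.08325)(1.162286) + 3.269505
  gamma(0) * 0.977334 = 3.172745
  gamma(0) = 3.172745 / 0.977334 = 3.246325.
  gamma(1) = A gamma(0) + B = (-0.084571)(3.246325) + (1.162286) = 0.887739.
Therefore gamma(1) = 0.8877 (to 4 decimal places).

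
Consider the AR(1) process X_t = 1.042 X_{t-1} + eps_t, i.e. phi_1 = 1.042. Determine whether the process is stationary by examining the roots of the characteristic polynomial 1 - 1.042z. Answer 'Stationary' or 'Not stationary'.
\text{Not stationary}

The AR(p) characteristic polynomial is P(z) = 1 - 1.042z.
Stationarity requires all roots to lie outside the unit circle, i.e. |z| > 1 for every root.
This is linear in z: 1 + (-1.042) z = 0  =>  z = -1/(-1.042) = 0.959693,  |z| = 0.959693.
Moduli of all roots: 0.9597.
All moduli strictly greater than 1? No.
Verdict: Not stationary.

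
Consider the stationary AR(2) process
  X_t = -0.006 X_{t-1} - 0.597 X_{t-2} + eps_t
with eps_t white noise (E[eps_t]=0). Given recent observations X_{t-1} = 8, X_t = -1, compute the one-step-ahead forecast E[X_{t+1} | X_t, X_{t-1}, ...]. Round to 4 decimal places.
E[X_{t+1} \mid \mathcal F_t] = -4.7700

For an AR(p) model X_t = c + sum_i phi_i X_{t-i} + eps_t, the
one-step-ahead conditional mean is
  E[X_{t+1} | X_t, ...] = c + sum_i phi_i X_{t+1-i}.
Substitute known values:
  E[X_{t+1} | ...] = (-0.006) * (-1) + (-0.597) * (8)
                   = -4.7700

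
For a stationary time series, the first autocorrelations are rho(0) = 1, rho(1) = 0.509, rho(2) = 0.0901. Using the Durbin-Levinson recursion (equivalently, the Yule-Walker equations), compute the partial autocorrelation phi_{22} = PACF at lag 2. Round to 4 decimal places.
\phi_{22} = -0.2281

The PACF at lag k is phi_{kk}, the last component of the solution
to the Yule-Walker system G_k phi = r_k where
  (G_k)_{ij} = rho(|i - j|), (r_k)_i = rho(i), i,j = 1..k.
Equivalently, Durbin-Levinson gives phi_{kk} iteratively:
  phi_{11} = rho(1)
  phi_{kk} = [rho(k) - sum_{j=1..k-1} phi_{k-1,j} rho(k-j)]
            / [1 - sum_{j=1..k-1} phi_{k-1,j} rho(j)],
  phi_{k,j} = phi_{k-1,j} - phi_{kk} phi_{k-1,k-j},  j = 1..k-1.
Step k = 1:
  phi_11 = rho(1) = 0.509.
Step k = 2:
  phi_22 = [rho(2) - phi_11 rho(1)] / [1 - phi_11 rho(1)] = [0.0901 - (0.509)(0.509)] / [1 - (0.509)(0.509)]
         = -0.168981 / 0.740919 = -0.2281.
Therefore phi_{22} = -0.2281.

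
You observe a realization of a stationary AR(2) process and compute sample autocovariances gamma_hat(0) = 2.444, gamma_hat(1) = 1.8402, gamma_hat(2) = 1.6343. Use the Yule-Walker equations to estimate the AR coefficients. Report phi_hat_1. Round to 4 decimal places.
\hat\phi_{1} = 0.5760

The Yule-Walker equations for an AR(p) process read, in matrix form,
  Gamma_p phi = r_p,   with   (Gamma_p)_{ij} = gamma(|i - j|),
                       (r_p)_i = gamma(i),   i,j = 1..p.
Substitute the sample gammas (Toeplitz matrix and right-hand side of size 2):
  Gamma_p = [[2.444, 1.8402], [1.8402, 2.444]]
  r_p     = [1.8402, 1.6343]
Written out:
  2.444 phi_1 + 1.8402 phi_2 = 1.8402
  1.8402 phi_1 + 2.444 phi_2 = 1.6343
Solve by Cramer's rule:
  det = gamma(0)^2 - gamma(1)^2 = (2.444)^2 - (1.8402)^2 = 5.973136 - 3.38633604 = 2.58679996
  phi_hat_1 = [gamma(1) gamma(0) - gamma(1) gamma(2)] / det = [(1.8402)(2.444) - (1.8402)(1.6343)] / 2.58679996 = 1.49000994 / 2.58679996 = 0.576
  phi_hat_2 = [gamma(0) gamma(2) - gamma(1)^2] / det = [(2.444)(1.6343) - (1.8402)^2] / 2.58679996 = 0.60789316 / 2.58679996 = 0.235
So phi_hat = [0.5760, 0.2350].
Therefore phi_hat_1 = 0.5760.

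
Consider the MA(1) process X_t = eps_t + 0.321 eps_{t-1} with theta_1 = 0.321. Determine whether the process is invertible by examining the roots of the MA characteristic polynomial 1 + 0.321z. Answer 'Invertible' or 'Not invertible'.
\text{Invertible}

The MA(q) characteristic polynomial is P(z) = 1 + 0.321z.
Invertibility requires all roots to lie outside the unit circle, i.e. |z| > 1 for every root.
This is linear in z: 1 + (0.321) z = 0  =>  z = -1/(0.321) = -3.115265,  |z| = 3.115265.
Moduli of all roots: 3.1153.
All moduli strictly greater than 1? Yes.
Verdict: Invertible.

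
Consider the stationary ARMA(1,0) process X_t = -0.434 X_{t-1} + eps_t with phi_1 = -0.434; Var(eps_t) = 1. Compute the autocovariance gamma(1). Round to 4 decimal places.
\gamma(1) = -0.5347

Multiply the model equation by X_{t-k} and take expectations. With theta_0 = psi_0 = 1 and psi_j the MA(infinity) weights, this gives
  gamma(k) - sum_i phi_i gamma(k-i) = c_k,
  c_k = sigma^2 * sum_{j=k..q} theta_j psi_{j-k}   (c_k = 0 for k > q),
using gamma(-m) = gamma(m).
Pure AR (q = 0): c_0 = sigma^2 = 1, c_k = 0 for k >= 1.
Equations for k = 0 and k = 1 (AR order 1):
  gamma(0) = phi_1 gamma(1) + c_0
  gamma(1) = phi_1 gamma(0) + c_1
Substituting the second into the first: gamma(0) (1 - phi_1^2) = c_0 + phi_1 c_1, so
  gamma(0) = c_0 / (1 - phi_1^2) = 1 / (1 - (-0.434)^2) = 1 / 0.811644 = 1.232067.
  gamma(1) = phi_1 gamma(0) = (-0.434)(1.232067) = -0.534717.
Therefore gamma(1) = -0.5347 (to 4 decimal places).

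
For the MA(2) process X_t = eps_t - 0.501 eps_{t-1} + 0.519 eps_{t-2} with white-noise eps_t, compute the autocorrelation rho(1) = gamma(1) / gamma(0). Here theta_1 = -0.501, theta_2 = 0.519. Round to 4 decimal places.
\rho(1) = -0.5006

For an MA(q) process with theta_0 = 1, the autocovariance is
  gamma(k) = sigma^2 * sum_{i=0..q-k} theta_i * theta_{i+k},
and rho(k) = gamma(k) / gamma(0). Sigma^2 cancels.
  numerator   = (1)*(-0.501) + (-0.501)*(0.519) = -0.761019.
  denominator = (1)^2 + (-0.501)^2 + (0.519)^2 = 1.520362.
  rho(1) = -0.761019 / 1.520362 = -0.5006.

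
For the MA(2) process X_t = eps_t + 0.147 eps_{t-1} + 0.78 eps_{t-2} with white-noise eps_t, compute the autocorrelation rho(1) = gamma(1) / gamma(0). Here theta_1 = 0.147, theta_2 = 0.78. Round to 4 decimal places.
\rho(1) = 0.1605

For an MA(q) process with theta_0 = 1, the autocovariance is
  gamma(k) = sigma^2 * sum_{i=0..q-k} theta_i * theta_{i+k},
and rho(k) = gamma(k) / gamma(0). Sigma^2 cancels.
  numerator   = (1)*(0.147) + (0.147)*(0.78) = 0.26166.
  denominator = (1)^2 + (0.147)^2 + (0.78)^2 = 1.630009.
  rho(1) = 0.26166 / 1.630009 = 0.1605.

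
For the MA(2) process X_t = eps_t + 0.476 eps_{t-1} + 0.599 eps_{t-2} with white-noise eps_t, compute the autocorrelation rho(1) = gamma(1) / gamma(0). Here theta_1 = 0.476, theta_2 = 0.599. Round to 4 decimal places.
\rho(1) = 0.4801

For an MA(q) process with theta_0 = 1, the autocovariance is
  gamma(k) = sigma^2 * sum_{i=0..q-k} theta_i * theta_{i+k},
and rho(k) = gamma(k) / gamma(0). Sigma^2 cancels.
  numerator   = (1)*(0.476) + (0.476)*(0.599) = 0.761124.
  denominator = (1)^2 + (0.476)^2 + (0.599)^2 = 1.585377.
  rho(1) = 0.761124 / 1.585377 = 0.4801.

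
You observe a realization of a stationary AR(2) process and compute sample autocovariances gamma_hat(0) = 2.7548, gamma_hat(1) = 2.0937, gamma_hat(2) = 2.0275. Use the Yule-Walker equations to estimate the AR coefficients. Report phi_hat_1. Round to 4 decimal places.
\hat\phi_{1} = 0.4751

The Yule-Walker equations for an AR(p) process read, in matrix form,
  Gamma_p phi = r_p,   with   (Gamma_p)_{ij} = gamma(|i - j|),
                       (r_p)_i = gamma(i),   i,j = 1..p.
Substitute the sample gammas (Toeplitz matrix and right-hand side of size 2):
  Gamma_p = [[2.7548, 2.0937], [2.0937, 2.7548]]
  r_p     = [2.0937, 2.0275]
Written out:
  2.7548 phi_1 + 2.0937 phi_2 = 2.0937
  2.0937 phi_1 + 2.7548 phi_2 = 2.0275
Solve by Cramer's rule:
  det = gamma(0)^2 - gamma(1)^2 = (2.7548)^2 - (2.0937)^2 = 7.58892304 - 4.38357969 = 3.20534335
  phi_hat_1 = [gamma(1) gamma(0) - gamma(1) gamma(2)] / det = [(2.0937)(2.7548) - (2.0937)(2.0275)] / 3.20534335 = 1.52274801 / 3.20534335 = 0.4751
  phi_hat_2 = [gamma(0) gamma(2) - gamma(1)^2] / det = [(2.7548)(2.0275) - (2.0937)^2] / 3.20534335 = 1.20177731 / 3.20534335 = 0.3749
So phi_hat = [0.4751, 0.3749].
Therefore phi_hat_1 = 0.4751.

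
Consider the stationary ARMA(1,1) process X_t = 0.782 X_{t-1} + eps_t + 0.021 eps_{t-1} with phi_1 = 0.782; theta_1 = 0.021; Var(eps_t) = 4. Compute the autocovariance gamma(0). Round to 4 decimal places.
\gamma(0) = 10.6394

Multiply the model equation by X_{t-k} and take expectations. With theta_0 = psi_0 = 1 and psi_j the MA(infinity) weights, this gives
  gamma(k) - sum_i phi_i gamma(k-i) = c_k,
  c_k = sigma^2 * sum_{j=k..q} theta_j psi_{j-k}   (c_k = 0 for k > q),
using gamma(-m) = gamma(m).
psi-weights needed (psi_j = theta_j + sum_i phi_i psi_{j-i}):
  psi_1 = theta_1 + phi_1 = 0.021 + (0.782) = 0.803
Right-hand sides:
  c_0 = sigma^2 (1 + theta_1 psi_1) = 4 * (1 + (0.021)(0.803)) = 4 * 1.016863 = 4.067452
  c_1 = sigma^2 theta_1 = 4 * (0.021) = 0.084
  c_2 = 0
Equations for k = 0 and k = 1 (AR order 1):
  gamma(0) = phi_1 gamma(1) + c_0
  gamma(1) = phi_1 gamma(0) + c_1
Substituting the second into the first: gamma(0) (1 - phi_1^2) = c_0 + phi_1 c_1, so
  gamma(0) = (c_0 + phi_1 c_1) / (1 - phi_1^2) = (4.067452 + (0.782)(0.084)) / (1 - (0.782)^2) = 4.13314 / 0.388476 = 10.63937.
Therefore gamma(0) = 10.6394 (to 4 decimal places).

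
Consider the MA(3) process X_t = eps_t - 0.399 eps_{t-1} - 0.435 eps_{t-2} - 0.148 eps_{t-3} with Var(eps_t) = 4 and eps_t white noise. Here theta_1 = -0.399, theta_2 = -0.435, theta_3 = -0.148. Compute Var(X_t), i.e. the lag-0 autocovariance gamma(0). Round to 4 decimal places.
\gamma(0) = 5.4813

For an MA(q) process X_t = eps_t + sum_i theta_i eps_{t-i} with
Var(eps_t) = sigma^2, the variance is
  gamma(0) = sigma^2 * (1 + sum_i theta_i^2).
  sum_i theta_i^2 = (-0.399)^2 + (-0.435)^2 + (-0.148)^2 = 0.159201 + 0.189225 + 0.021904 = 0.37033.
  gamma(0) = 4 * (1 + 0.37033) = 4 * 1.37033 = 5.48132, which rounds to 5.4813.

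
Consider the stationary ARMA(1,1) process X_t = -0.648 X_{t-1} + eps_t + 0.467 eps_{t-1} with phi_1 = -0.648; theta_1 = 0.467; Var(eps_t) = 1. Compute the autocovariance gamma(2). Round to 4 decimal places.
\gamma(2) = 0.1410

Multiply the model equation by X_{t-k} and take expectations. With theta_0 = psi_0 = 1 and psi_j the MA(infinity) weights, this gives
  gamma(k) - sum_i phi_i gamma(k-i) = c_k,
  c_k = sigma^2 * sum_{j=k..q} theta_j psi_{j-k}   (c_k = 0 for k > q),
using gamma(-m) = gamma(m).
psi-weights needed (psi_j = theta_j + sum_i phi_i psi_{j-i}):
  psi_1 = theta_1 + phi_1 = 0.467 + (-0.648) = -0.181
Right-hand sides:
  c_0 = sigma^2 (1 + theta_1 psi_1) = 1 * (1 + (0.467)(-0.181)) = 1 * 0.915473 = 0.915473
  c_1 = sigma^2 theta_1 = 1 * (0.467) = 0.467
  c_2 = 0
Equations for k = 0 and k = 1 (AR order 1):
  gamma(0) = phi_1 gamma(1) + c_0
  gamma(1) = phi_1 gamma(0) + c_1
Substituting the second into the first: gamma(0) (1 - phi_1^2) = c_0 + phi_1 c_1, so
  gamma(0) = (c_0 + phi_1 c_1) / (1 - phi_1^2) = (0.915473 + (-0.648)(0.467)) / (1 - (-0.648)^2) = 0.612857 / 0.580096 = 1.056475.
  gamma(1) = phi_1 gamma(0) + c_1 = (-0.648)(1.056475) + (0.467) = -0.217596.
For k = 2 (> q): gamma(2) = phi_1 gamma(1) = (-0.648)(-0.217596) = 0.141002.
Therefore gamma(2) = 0.1410 (to 4 decimal places).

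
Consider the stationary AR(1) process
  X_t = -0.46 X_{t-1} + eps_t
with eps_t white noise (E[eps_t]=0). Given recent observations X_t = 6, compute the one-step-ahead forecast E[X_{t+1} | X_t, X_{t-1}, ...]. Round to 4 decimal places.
E[X_{t+1} \mid \mathcal F_t] = -2.7600

For an AR(p) model X_t = c + sum_i phi_i X_{t-i} + eps_t, the
one-step-ahead conditional mean is
  E[X_{t+1} | X_t, ...] = c + sum_i phi_i X_{t+1-i}.
Substitute known values:
  E[X_{t+1} | ...] = (-0.46) * (6)
                   = -2.7600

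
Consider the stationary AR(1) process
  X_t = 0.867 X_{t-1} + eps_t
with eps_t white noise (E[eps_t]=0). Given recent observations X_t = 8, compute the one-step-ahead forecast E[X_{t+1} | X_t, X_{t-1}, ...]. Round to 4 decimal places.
E[X_{t+1} \mid \mathcal F_t] = 6.9360

For an AR(p) model X_t = c + sum_i phi_i X_{t-i} + eps_t, the
one-step-ahead conditional mean is
  E[X_{t+1} | X_t, ...] = c + sum_i phi_i X_{t+1-i}.
Substitute known values:
  E[X_{t+1} | ...] = (0.867) * (8)
                   = 6.9360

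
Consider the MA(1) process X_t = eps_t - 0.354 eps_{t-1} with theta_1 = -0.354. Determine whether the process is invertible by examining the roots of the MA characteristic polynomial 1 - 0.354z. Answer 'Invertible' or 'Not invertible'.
\text{Invertible}

The MA(q) characteristic polynomial is P(z) = 1 - 0.354z.
Invertibility requires all roots to lie outside the unit circle, i.e. |z| > 1 for every root.
This is linear in z: 1 + (-0.354) z = 0  =>  z = -1/(-0.354) = 2.824859,  |z| = 2.824859.
Moduli of all roots: 2.8249.
All moduli strictly greater than 1? Yes.
Verdict: Invertible.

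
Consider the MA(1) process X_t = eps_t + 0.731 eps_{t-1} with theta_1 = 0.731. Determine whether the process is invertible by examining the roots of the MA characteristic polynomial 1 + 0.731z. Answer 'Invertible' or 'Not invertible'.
\text{Invertible}

The MA(q) characteristic polynomial is P(z) = 1 + 0.731z.
Invertibility requires all roots to lie outside the unit circle, i.e. |z| > 1 for every root.
This is linear in z: 1 + (0.731) z = 0  =>  z = -1/(0.731) = -1.367989,  |z| = 1.367989.
Moduli of all roots: 1.3680.
All moduli strictly greater than 1? Yes.
Verdict: Invertible.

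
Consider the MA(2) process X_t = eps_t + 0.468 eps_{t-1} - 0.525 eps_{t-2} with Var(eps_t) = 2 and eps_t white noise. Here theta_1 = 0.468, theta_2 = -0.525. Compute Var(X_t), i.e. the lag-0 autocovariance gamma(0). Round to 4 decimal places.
\gamma(0) = 2.9893

For an MA(q) process X_t = eps_t + sum_i theta_i eps_{t-i} with
Var(eps_t) = sigma^2, the variance is
  gamma(0) = sigma^2 * (1 + sum_i theta_i^2).
  sum_i theta_i^2 = (0.468)^2 + (-0.525)^2 = 0.219024 + 0.275625 = 0.494649.
  gamma(0) = 2 * (1 + 0.494649) = 2 * 1.494649 = 2.989298, which rounds to 2.9893.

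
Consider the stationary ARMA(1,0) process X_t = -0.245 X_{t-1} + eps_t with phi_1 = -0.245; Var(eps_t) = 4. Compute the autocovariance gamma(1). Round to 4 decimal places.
\gamma(1) = -1.0426

Multiply the model equation by X_{t-k} and take expectations. With theta_0 = psi_0 = 1 and psi_j the MA(infinity) weights, this gives
  gamma(k) - sum_i phi_i gamma(k-i) = c_k,
  c_k = sigma^2 * sum_{j=k..q} theta_j psi_{j-k}   (c_k = 0 for k > q),
using gamma(-m) = gamma(m).
Pure AR (q = 0): c_0 = sigma^2 = 4, c_k = 0 for k >= 1.
Equations for k = 0 and k = 1 (AR order 1):
  gamma(0) = phi_1 gamma(1) + c_0
  gamma(1) = phi_1 gamma(0) + c_1
Substituting the second into the first: gamma(0) (1 - phi_1^2) = c_0 + phi_1 c_1, so
  gamma(0) = c_0 / (1 - phi_1^2) = 4 / (1 - (-0.245)^2) = 4 / 0.939975 = 4.255432.
  gamma(1) = phi_1 gamma(0) = (-0.245)(4.255432) = -1.042581.
Therefore gamma(1) = -1.0426 (to 4 decimal places).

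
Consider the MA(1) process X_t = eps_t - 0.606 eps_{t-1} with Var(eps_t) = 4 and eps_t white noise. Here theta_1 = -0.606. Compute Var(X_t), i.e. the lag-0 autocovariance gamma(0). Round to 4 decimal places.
\gamma(0) = 5.4689

For an MA(q) process X_t = eps_t + sum_i theta_i eps_{t-i} with
Var(eps_t) = sigma^2, the variance is
  gamma(0) = sigma^2 * (1 + sum_i theta_i^2).
  sum_i theta_i^2 = (-0.606)^2 = 0.367236.
  gamma(0) = 4 * (1 + 0.367236) = 4 * 1.367236 = 5.468944, which rounds to 5.4689.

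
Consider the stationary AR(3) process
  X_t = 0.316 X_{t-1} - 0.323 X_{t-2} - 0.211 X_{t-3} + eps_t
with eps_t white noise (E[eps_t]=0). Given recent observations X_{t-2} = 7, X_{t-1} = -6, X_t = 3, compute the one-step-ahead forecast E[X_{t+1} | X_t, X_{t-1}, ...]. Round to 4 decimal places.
E[X_{t+1} \mid \mathcal F_t] = 1.4090

For an AR(p) model X_t = c + sum_i phi_i X_{t-i} + eps_t, the
one-step-ahead conditional mean is
  E[X_{t+1} | X_t, ...] = c + sum_i phi_i X_{t+1-i}.
Substitute known values:
  E[X_{t+1} | ...] = (0.316) * (3) + (-0.323) * (-6) + (-0.211) * (7)
                   = 1.4090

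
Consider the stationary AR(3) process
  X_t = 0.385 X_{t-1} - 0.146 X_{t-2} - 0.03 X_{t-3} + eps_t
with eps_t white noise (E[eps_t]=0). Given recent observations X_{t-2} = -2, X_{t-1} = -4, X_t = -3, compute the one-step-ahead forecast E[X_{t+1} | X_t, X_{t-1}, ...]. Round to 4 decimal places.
E[X_{t+1} \mid \mathcal F_t] = -0.5110

For an AR(p) model X_t = c + sum_i phi_i X_{t-i} + eps_t, the
one-step-ahead conditional mean is
  E[X_{t+1} | X_t, ...] = c + sum_i phi_i X_{t+1-i}.
Substitute known values:
  E[X_{t+1} | ...] = (0.385) * (-3) + (-0.146) * (-4) + (-0.03) * (-2)
                   = -0.5110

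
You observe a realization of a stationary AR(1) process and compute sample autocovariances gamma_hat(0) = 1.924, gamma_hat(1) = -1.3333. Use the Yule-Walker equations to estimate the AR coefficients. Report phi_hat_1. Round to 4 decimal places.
\hat\phi_{1} = -0.6930

The Yule-Walker equations for an AR(p) process read, in matrix form,
  Gamma_p phi = r_p,   with   (Gamma_p)_{ij} = gamma(|i - j|),
                       (r_p)_i = gamma(i),   i,j = 1..p.
Substitute the sample gammas (Toeplitz matrix and right-hand side of size 1):
  Gamma_p = [[1.924]]
  r_p     = [-1.3333]
With p = 1 this is the single equation gamma(0) phi_1 = gamma(1):
  phi_hat_1 = gamma(1) / gamma(0) = -1.3333 / 1.924 = -0.6930.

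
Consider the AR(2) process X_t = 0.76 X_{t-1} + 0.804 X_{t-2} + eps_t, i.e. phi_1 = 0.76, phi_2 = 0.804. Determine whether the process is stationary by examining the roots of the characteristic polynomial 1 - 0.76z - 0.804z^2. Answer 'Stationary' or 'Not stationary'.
\text{Not stationary}

The AR(p) characteristic polynomial is P(z) = 1 - 0.76z - 0.804z^2.
Stationarity requires all roots to lie outside the unit circle, i.e. |z| > 1 for every root.
Set 1 + (-0.76) z + (-0.804) z^2 = 0, i.e. a z^2 + b z + c = 0 with a = -0.804, b = -0.76, c = 1.
Discriminant D = b^2 - 4ac = (-0.76)^2 - 4*(-0.804)*1 = 0.5776 - (-3.216) = 3.7936.
D >= 0, so the roots are real: z = (-b +/- sqrt(D)) / (2a) = (0.76 +/- 1.947717) / (-1.608).
  z_1 = (0.76 + 1.947717) / (-1.608) = -1.6839,   |z_1| = 1.6839.
  z_2 = (0.76 - 1.947717) / (-1.608) = 0.7386,   |z_2| = 0.7386.
Moduli of all roots: 1.6839, 0.7386.
All moduli strictly greater than 1? No.
Verdict: Not stationary.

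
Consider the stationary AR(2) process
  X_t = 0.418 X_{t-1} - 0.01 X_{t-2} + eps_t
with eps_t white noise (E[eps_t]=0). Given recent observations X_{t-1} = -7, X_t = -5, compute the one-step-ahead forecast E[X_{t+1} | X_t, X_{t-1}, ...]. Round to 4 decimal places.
E[X_{t+1} \mid \mathcal F_t] = -2.0200

For an AR(p) model X_t = c + sum_i phi_i X_{t-i} + eps_t, the
one-step-ahead conditional mean is
  E[X_{t+1} | X_t, ...] = c + sum_i phi_i X_{t+1-i}.
Substitute known values:
  E[X_{t+1} | ...] = (0.418) * (-5) + (-0.01) * (-7)
                   = -2.0200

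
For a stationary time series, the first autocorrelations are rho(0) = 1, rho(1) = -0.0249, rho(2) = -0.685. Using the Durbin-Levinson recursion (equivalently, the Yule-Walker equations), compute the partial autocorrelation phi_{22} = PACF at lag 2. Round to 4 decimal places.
\phi_{22} = -0.6860

The PACF at lag k is phi_{kk}, the last component of the solution
to the Yule-Walker system G_k phi = r_k where
  (G_k)_{ij} = rho(|i - j|), (r_k)_i = rho(i), i,j = 1..k.
Equivalently, Durbin-Levinson gives phi_{kk} iteratively:
  phi_{11} = rho(1)
  phi_{kk} = [rho(k) - sum_{j=1..k-1} phi_{k-1,j} rho(k-j)]
            / [1 - sum_{j=1..k-1} phi_{k-1,j} rho(j)],
  phi_{k,j} = phi_{k-1,j} - phi_{kk} phi_{k-1,k-j},  j = 1..k-1.
Step k = 1:
  phi_11 = rho(1) = -0.0249.
Step k = 2:
  phi_22 = [rho(2) - phi_11 rho(1)] / [1 - phi_11 rho(1)] = [-0.685 - (-0.0249)(-0.0249)] / [1 - (-0.0249)(-0.0249)]
         = -0.68562001 / 0.99937999 = -0.686.
Therefore phi_{22} = -0.6860.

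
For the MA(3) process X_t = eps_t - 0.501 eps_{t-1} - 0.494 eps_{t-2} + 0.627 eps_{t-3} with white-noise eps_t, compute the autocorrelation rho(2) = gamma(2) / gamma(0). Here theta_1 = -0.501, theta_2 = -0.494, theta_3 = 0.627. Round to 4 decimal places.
\rho(2) = -0.4280

For an MA(q) process with theta_0 = 1, the autocovariance is
  gamma(k) = sigma^2 * sum_{i=0..q-k} theta_i * theta_{i+k},
and rho(k) = gamma(k) / gamma(0). Sigma^2 cancels.
  numerator   = (1)*(-0.494) + (-0.501)*(0.627) = -0.808127.
  denominator = (1)^2 + (-0.501)^2 + (-0.494)^2 + (0.627)^2 = 1.888166.
  rho(2) = -0.808127 / 1.888166 = -0.4280.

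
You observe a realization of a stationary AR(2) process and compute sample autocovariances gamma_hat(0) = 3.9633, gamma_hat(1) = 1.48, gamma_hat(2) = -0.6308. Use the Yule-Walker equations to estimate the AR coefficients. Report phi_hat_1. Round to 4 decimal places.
\hat\phi_{1} = 0.5030

The Yule-Walker equations for an AR(p) process read, in matrix form,
  Gamma_p phi = r_p,   with   (Gamma_p)_{ij} = gamma(|i - j|),
                       (r_p)_i = gamma(i),   i,j = 1..p.
Substitute the sample gammas (Toeplitz matrix and right-hand side of size 2):
  Gamma_p = [[3.9633, 1.48], [1.48, 3.9633]]
  r_p     = [1.48, -0.6308]
Written out:
  3.9633 phi_1 + 1.48 phi_2 = 1.48
  1.48 phi_1 + 3.9633 phi_2 = -0.6308
Solve by Cramer's rule:
  det = gamma(0)^2 - gamma(1)^2 = (3.9633)^2 - (1.48)^2 = 15.70774689 - 2.1904 = 13.51734689
  phi_hat_1 = [gamma(1) gamma(0) - gamma(1) gamma(2)] / det = [(1.48)(3.9633) - (1.48)(-0.6308)] / 13.51734689 = 6.799268 / 13.51734689 = 0.503
  phi_hat_2 = [gamma(0) gamma(2) - gamma(1)^2] / det = [(3.9633)(-0.6308) - (1.48)^2] / 13.51734689 = -4.69044964 / 13.51734689 = -0.347
So phi_hat = [0.5030, -0.3470].
Therefore phi_hat_1 = 0.5030.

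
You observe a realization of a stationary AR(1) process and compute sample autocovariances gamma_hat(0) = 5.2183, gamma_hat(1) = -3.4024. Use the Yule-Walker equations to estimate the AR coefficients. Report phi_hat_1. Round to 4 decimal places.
\hat\phi_{1} = -0.6520

The Yule-Walker equations for an AR(p) process read, in matrix form,
  Gamma_p phi = r_p,   with   (Gamma_p)_{ij} = gamma(|i - j|),
                       (r_p)_i = gamma(i),   i,j = 1..p.
Substitute the sample gammas (Toeplitz matrix and right-hand side of size 1):
  Gamma_p = [[5.2183]]
  r_p     = [-3.4024]
With p = 1 this is the single equation gamma(0) phi_1 = gamma(1):
  phi_hat_1 = gamma(1) / gamma(0) = -3.4024 / 5.2183 = -0.6520.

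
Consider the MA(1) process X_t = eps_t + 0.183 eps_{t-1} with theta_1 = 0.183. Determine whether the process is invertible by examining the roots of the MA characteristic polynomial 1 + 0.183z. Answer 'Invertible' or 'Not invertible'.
\text{Invertible}

The MA(q) characteristic polynomial is P(z) = 1 + 0.183z.
Invertibility requires all roots to lie outside the unit circle, i.e. |z| > 1 for every root.
This is linear in z: 1 + (0.183) z = 0  =>  z = -1/(0.183) = -5.464481,  |z| = 5.464481.
Moduli of all roots: 5.4645.
All moduli strictly greater than 1? Yes.
Verdict: Invertible.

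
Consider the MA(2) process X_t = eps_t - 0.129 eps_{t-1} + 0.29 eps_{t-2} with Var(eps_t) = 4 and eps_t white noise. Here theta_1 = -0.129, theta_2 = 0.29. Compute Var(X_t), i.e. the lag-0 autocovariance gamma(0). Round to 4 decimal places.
\gamma(0) = 4.4030

For an MA(q) process X_t = eps_t + sum_i theta_i eps_{t-i} with
Var(eps_t) = sigma^2, the variance is
  gamma(0) = sigma^2 * (1 + sum_i theta_i^2).
  sum_i theta_i^2 = (-0.129)^2 + (0.29)^2 = 0.016641 + 0.0841 = 0.100741.
  gamma(0) = 4 * (1 + 0.100741) = 4 * 1.100741 = 4.402964, which rounds to 4.4030.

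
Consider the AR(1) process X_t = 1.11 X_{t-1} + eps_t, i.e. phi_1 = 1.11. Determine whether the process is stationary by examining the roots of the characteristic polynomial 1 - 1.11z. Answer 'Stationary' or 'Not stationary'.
\text{Not stationary}

The AR(p) characteristic polynomial is P(z) = 1 - 1.11z.
Stationarity requires all roots to lie outside the unit circle, i.e. |z| > 1 for every root.
This is linear in z: 1 + (-1.11) z = 0  =>  z = -1/(-1.11) = 0.900901,  |z| = 0.900901.
Moduli of all roots: 0.9009.
All moduli strictly greater than 1? No.
Verdict: Not stationary.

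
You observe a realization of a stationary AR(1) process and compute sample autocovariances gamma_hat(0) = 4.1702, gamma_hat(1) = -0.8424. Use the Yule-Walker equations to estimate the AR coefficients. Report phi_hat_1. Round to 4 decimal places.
\hat\phi_{1} = -0.2020

The Yule-Walker equations for an AR(p) process read, in matrix form,
  Gamma_p phi = r_p,   with   (Gamma_p)_{ij} = gamma(|i - j|),
                       (r_p)_i = gamma(i),   i,j = 1..p.
Substitute the sample gammas (Toeplitz matrix and right-hand side of size 1):
  Gamma_p = [[4.1702]]
  r_p     = [-0.8424]
With p = 1 this is the single equation gamma(0) phi_1 = gamma(1):
  phi_hat_1 = gamma(1) / gamma(0) = -0.8424 / 4.1702 = -0.2020.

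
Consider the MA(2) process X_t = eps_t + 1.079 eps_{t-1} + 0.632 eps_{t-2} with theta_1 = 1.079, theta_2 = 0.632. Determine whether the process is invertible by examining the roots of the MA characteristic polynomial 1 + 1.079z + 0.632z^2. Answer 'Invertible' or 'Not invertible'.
\text{Invertible}

The MA(q) characteristic polynomial is P(z) = 1 + 1.079z + 0.632z^2.
Invertibility requires all roots to lie outside the unit circle, i.e. |z| > 1 for every root.
Set 1 + (1.079) z + (0.632) z^2 = 0, i.e. a z^2 + b z + c = 0 with a = 0.632, b = 1.079, c = 1.
Discriminant D = b^2 - 4ac = (1.079)^2 - 4*(0.632)*1 = 1.164241 - (2.528) = -1.363759.
D < 0, so the roots are the complex-conjugate pair z = (-b +/- i sqrt(-D)) / (2a) = -0.8536 +/- 0.9239i.
For a conjugate pair |z|^2 = z * conj(z) = (product of roots) = c/a = 1/(0.632) = 1.582278, so |z| = sqrt(1.582278) = 1.2579 for both roots.
Moduli of all roots: 1.2579, 1.2579.
All moduli strictly greater than 1? Yes.
Verdict: Invertible.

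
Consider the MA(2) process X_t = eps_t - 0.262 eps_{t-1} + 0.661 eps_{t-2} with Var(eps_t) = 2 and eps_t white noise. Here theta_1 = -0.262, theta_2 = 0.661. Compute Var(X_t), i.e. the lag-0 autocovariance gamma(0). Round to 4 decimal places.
\gamma(0) = 3.0111

For an MA(q) process X_t = eps_t + sum_i theta_i eps_{t-i} with
Var(eps_t) = sigma^2, the variance is
  gamma(0) = sigma^2 * (1 + sum_i theta_i^2).
  sum_i theta_i^2 = (-0.262)^2 + (0.661)^2 = 0.068644 + 0.436921 = 0.505565.
  gamma(0) = 2 * (1 + 0.505565) = 2 * 1.505565 = 3.01113, which rounds to 3.0111.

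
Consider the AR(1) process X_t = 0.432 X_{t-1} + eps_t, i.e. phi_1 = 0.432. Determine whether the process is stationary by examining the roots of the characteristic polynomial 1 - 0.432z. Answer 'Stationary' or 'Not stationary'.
\text{Stationary}

The AR(p) characteristic polynomial is P(z) = 1 - 0.432z.
Stationarity requires all roots to lie outside the unit circle, i.e. |z| > 1 for every root.
This is linear in z: 1 + (-0.432) z = 0  =>  z = -1/(-0.432) = 2.314815,  |z| = 2.314815.
Moduli of all roots: 2.3148.
All moduli strictly greater than 1? Yes.
Verdict: Stationary.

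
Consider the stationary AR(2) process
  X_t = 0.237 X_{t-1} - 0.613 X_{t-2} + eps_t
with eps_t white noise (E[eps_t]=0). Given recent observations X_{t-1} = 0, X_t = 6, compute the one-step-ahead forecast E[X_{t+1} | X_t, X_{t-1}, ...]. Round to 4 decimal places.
E[X_{t+1} \mid \mathcal F_t] = 1.4220

For an AR(p) model X_t = c + sum_i phi_i X_{t-i} + eps_t, the
one-step-ahead conditional mean is
  E[X_{t+1} | X_t, ...] = c + sum_i phi_i X_{t+1-i}.
Substitute known values:
  E[X_{t+1} | ...] = (0.237) * (6) + (-0.613) * (0)
                   = 1.4220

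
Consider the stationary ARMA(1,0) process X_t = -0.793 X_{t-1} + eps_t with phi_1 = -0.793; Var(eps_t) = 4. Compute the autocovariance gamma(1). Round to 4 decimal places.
\gamma(1) = -8.5464

Multiply the model equation by X_{t-k} and take expectations. With theta_0 = psi_0 = 1 and psi_j the MA(infinity) weights, this gives
  gamma(k) - sum_i phi_i gamma(k-i) = c_k,
  c_k = sigma^2 * sum_{j=k..q} theta_j psi_{j-k}   (c_k = 0 for k > q),
using gamma(-m) = gamma(m).
Pure AR (q = 0): c_0 = sigma^2 = 4, c_k = 0 for k >= 1.
Equations for k = 0 and k = 1 (AR order 1):
  gamma(0) = phi_1 gamma(1) + c_0
  gamma(1) = phi_1 gamma(0) + c_1
Substituting the second into the first: gamma(0) (1 - phi_1^2) = c_0 + phi_1 c_1, so
  gamma(0) = c_0 / (1 - phi_1^2) = 4 / (1 - (-0.793)^2) = 4 / 0.371151 = 10.777285.
  gamma(1) = phi_1 gamma(0) = (-0.793)(10.777285) = -8.546387.
Therefore gamma(1) = -8.5464 (to 4 decimal places).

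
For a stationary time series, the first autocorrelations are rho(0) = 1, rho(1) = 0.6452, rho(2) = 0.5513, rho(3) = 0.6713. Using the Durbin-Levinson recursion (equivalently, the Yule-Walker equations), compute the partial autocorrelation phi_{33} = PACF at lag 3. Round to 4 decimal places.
\phi_{33} = 0.4500

The PACF at lag k is phi_{kk}, the last component of the solution
to the Yule-Walker system G_k phi = r_k where
  (G_k)_{ij} = rho(|i - j|), (r_k)_i = rho(i), i,j = 1..k.
Equivalently, Durbin-Levinson gives phi_{kk} iteratively:
  phi_{11} = rho(1)
  phi_{kk} = [rho(k) - sum_{j=1..k-1} phi_{k-1,j} rho(k-j)]
            / [1 - sum_{j=1..k-1} phi_{k-1,j} rho(j)],
  phi_{k,j} = phi_{k-1,j} - phi_{kk} phi_{k-1,k-j},  j = 1..k-1.
Step k = 1:
  phi_11 = rho(1) = 0.6452.
Step k = 2:
  phi_22 = [rho(2) - phi_11 rho(1)] / [1 - phi_11 rho(1)] = [0.5513 - (0.6452)(0.6452)] / [1 - (0.6452)(0.6452)]
         = 0.13501696 / 0.58371696 = 0.231306.
  Update: phi_21 = phi_11 - phi_22 phi_11 = 0.6452 - (0.231306)(0.6452) = 0.495962.
Step k = 3:
  phi_33 = [rho(3) - phi_21 rho(2) - phi_22 rho(1)] / [1 - phi_21 rho(1) - phi_22 rho(2)]
    numerator   = 0.6713 - (0.495962)(0.5513) - (0.231306)(0.6452) = 0.248638
    denominator = 1 - (0.495962)(0.6452) - (0.231306)(0.5513) = 0.55248679
  phi_33 = 0.248638 / 0.55248679 = 0.45.
Therefore phi_{33} = 0.4500.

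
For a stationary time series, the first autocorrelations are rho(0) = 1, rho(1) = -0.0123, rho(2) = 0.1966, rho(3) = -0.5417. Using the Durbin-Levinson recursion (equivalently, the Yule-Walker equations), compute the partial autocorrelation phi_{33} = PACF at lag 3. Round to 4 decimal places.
\phi_{33} = -0.5590

The PACF at lag k is phi_{kk}, the last component of the solution
to the Yule-Walker system G_k phi = r_k where
  (G_k)_{ij} = rho(|i - j|), (r_k)_i = rho(i), i,j = 1..k.
Equivalently, Durbin-Levinson gives phi_{kk} iteratively:
  phi_{11} = rho(1)
  phi_{kk} = [rho(k) - sum_{j=1..k-1} phi_{k-1,j} rho(k-j)]
            / [1 - sum_{j=1..k-1} phi_{k-1,j} rho(j)],
  phi_{k,j} = phi_{k-1,j} - phi_{kk} phi_{k-1,k-j},  j = 1..k-1.
Step k = 1:
  phi_11 = rho(1) = -0.0123.
Step k = 2:
  phi_22 = [rho(2) - phi_11 rho(1)] / [1 - phi_11 rho(1)] = [0.1966 - (-0.0123)(-0.0123)] / [1 - (-0.0123)(-0.0123)]
         = 0.19644871 / 0.99984871 = 0.196478.
  Update: phi_21 = phi_11 - phi_22 phi_11 = -0.0123 - (0.196478)(-0.0123) = -0.009883.
Step k = 3:
  phi_33 = [rho(3) - phi_21 rho(2) - phi_22 rho(1)] / [1 - phi_21 rho(1) - phi_22 rho(2)]
    numerator   = -0.5417 - (-0.009883)(0.1966) - (0.196478)(-0.0123) = -0.53734026
    denominator = 1 - (-0.009883)(-0.0123) - (0.196478)(0.1966) = 0.96125077
  phi_33 = -0.53734026 / 0.96125077 = -0.559.
Therefore phi_{33} = -0.5590.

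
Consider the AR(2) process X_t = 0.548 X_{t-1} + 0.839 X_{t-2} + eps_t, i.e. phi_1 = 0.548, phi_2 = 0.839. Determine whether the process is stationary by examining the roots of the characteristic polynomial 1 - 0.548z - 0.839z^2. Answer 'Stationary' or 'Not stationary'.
\text{Not stationary}

The AR(p) characteristic polynomial is P(z) = 1 - 0.548z - 0.839z^2.
Stationarity requires all roots to lie outside the unit circle, i.e. |z| > 1 for every root.
Set 1 + (-0.548) z + (-0.839) z^2 = 0, i.e. a z^2 + b z + c = 0 with a = -0.839, b = -0.548, c = 1.
Discriminant D = b^2 - 4ac = (-0.548)^2 - 4*(-0.839)*1 = 0.300304 - (-3.356) = 3.656304.
D >= 0, so the roots are real: z = (-b +/- sqrt(D)) / (2a) = (0.548 +/- 1.912146) / (-1.678).
  z_1 = (0.548 + 1.912146) / (-1.678) = -1.4661,   |z_1| = 1.4661.
  z_2 = (0.548 - 1.912146) / (-1.678) = 0.813,   |z_2| = 0.813.
Moduli of all roots: 1.4661, 0.8130.
All moduli strictly greater than 1? No.
Verdict: Not stationary.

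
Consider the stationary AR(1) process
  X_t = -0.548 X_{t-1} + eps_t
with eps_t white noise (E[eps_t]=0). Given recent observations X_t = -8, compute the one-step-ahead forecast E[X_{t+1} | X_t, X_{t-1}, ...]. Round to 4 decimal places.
E[X_{t+1} \mid \mathcal F_t] = 4.3840

For an AR(p) model X_t = c + sum_i phi_i X_{t-i} + eps_t, the
one-step-ahead conditional mean is
  E[X_{t+1} | X_t, ...] = c + sum_i phi_i X_{t+1-i}.
Substitute known values:
  E[X_{t+1} | ...] = (-0.548) * (-8)
                   = 4.3840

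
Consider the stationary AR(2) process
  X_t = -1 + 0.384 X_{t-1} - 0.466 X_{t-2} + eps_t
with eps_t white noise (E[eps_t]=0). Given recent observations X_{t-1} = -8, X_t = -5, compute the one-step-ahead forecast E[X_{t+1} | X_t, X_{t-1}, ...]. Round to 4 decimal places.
E[X_{t+1} \mid \mathcal F_t] = 0.8080

For an AR(p) model X_t = c + sum_i phi_i X_{t-i} + eps_t, the
one-step-ahead conditional mean is
  E[X_{t+1} | X_t, ...] = c + sum_i phi_i X_{t+1-i}.
Substitute known values:
  E[X_{t+1} | ...] = -1 + (0.384) * (-5) + (-0.466) * (-8)
                   = 0.8080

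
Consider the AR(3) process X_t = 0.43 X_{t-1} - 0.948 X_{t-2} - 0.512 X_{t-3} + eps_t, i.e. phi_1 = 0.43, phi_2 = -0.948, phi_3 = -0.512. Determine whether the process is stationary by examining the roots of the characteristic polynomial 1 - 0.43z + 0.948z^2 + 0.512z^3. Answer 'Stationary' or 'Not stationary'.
\text{Not stationary}

The AR(p) characteristic polynomial is P(z) = 1 - 0.43z + 0.948z^2 + 0.512z^3.
Stationarity requires all roots to lie outside the unit circle, i.e. |z| > 1 for every root.
Degree 3: look for a simple real root z0 first, then factor out (1 - z/z0) and solve the remaining quadratic.
Testing z0 = -2.5: P(-2.5) = 1 + (-0.43)(-2.5) + (0.948)(-2.5)^2 + (0.512)(-2.5)^3
  = 1 + (1.075) + (5.925) + (-8) = 0.  So z_0 = -2.5 is a root, |z_0| = 2.5.
Divide out the factor (1 + 0.4 z) = (1 - z/z0) (since 1/z0 = -0.4):
  P(z) = (1 + 0.4 z)(1 + (-0.83) z + (1.28) z^2)
  [check: z-coef -0.83 - (-0.4) = -0.43; z^2-coef 1.28 - (-0.4)(-0.83) = 0.948; z^3-coef -(-0.4)(1.28) = 0.512.]
Remaining roots from the quadratic factor 1 + (-0.83) z + (1.28) z^2:
  Set 1 + (-0.83) z + (1.28) z^2 = 0, i.e. a z^2 + b z + c = 0 with a = 1.28, b = -0.83, c = 1.
  Discriminant D = b^2 - 4ac = (-0.83)^2 - 4*(1.28)*1 = 0.6889 - (5.12) = -4.4311.
  D < 0, so the roots are the complex-conjugate pair z = (-b +/- i sqrt(-D)) / (2a) = 0.3242 +/- 0.8223i.
  For a conjugate pair |z|^2 = z * conj(z) = (product of roots) = c/a = 1/(1.28) = 0.78125, so |z| = sqrt(0.78125) = 0.8839 for both roots.
Moduli of all roots: 2.5000, 0.8839, 0.8839.
All moduli strictly greater than 1? No.
Verdict: Not stationary.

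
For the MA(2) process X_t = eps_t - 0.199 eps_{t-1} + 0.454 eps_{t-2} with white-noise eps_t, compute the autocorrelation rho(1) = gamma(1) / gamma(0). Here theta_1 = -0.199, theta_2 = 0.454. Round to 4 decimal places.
\rho(1) = -0.2323

For an MA(q) process with theta_0 = 1, the autocovariance is
  gamma(k) = sigma^2 * sum_{i=0..q-k} theta_i * theta_{i+k},
and rho(k) = gamma(k) / gamma(0). Sigma^2 cancels.
  numerator   = (1)*(-0.199) + (-0.199)*(0.454) = -0.289346.
  denominator = (1)^2 + (-0.199)^2 + (0.454)^2 = 1.245717.
  rho(1) = -0.289346 / 1.245717 = -0.2323.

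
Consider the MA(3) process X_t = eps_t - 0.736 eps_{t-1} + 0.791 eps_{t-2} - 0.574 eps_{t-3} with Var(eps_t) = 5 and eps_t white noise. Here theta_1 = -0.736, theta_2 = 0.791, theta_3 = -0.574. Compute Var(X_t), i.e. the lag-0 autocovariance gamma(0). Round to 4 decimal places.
\gamma(0) = 12.4843

For an MA(q) process X_t = eps_t + sum_i theta_i eps_{t-i} with
Var(eps_t) = sigma^2, the variance is
  gamma(0) = sigma^2 * (1 + sum_i theta_i^2).
  sum_i theta_i^2 = (-0.736)^2 + (0.791)^2 + (-0.574)^2 = 0.541696 + 0.625681 + 0.329476 = 1.496853.
  gamma(0) = 5 * (1 + 1.496853) = 5 * 2.496853 = 12.484265, which rounds to 12.4843.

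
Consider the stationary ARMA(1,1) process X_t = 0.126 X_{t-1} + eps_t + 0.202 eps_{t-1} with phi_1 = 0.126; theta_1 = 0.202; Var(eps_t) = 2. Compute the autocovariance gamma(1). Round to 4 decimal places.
\gamma(1) = 0.6835

Multiply the model equation by X_{t-k} and take expectations. With theta_0 = psi_0 = 1 and psi_j the MA(infinity) weights, this gives
  gamma(k) - sum_i phi_i gamma(k-i) = c_k,
  c_k = sigma^2 * sum_{j=k..q} theta_j psi_{j-k}   (c_k = 0 for k > q),
using gamma(-m) = gamma(m).
psi-weights needed (psi_j = theta_j + sum_i phi_i psi_{j-i}):
  psi_1 = theta_1 + phi_1 = 0.202 + (0.126) = 0.328
Right-hand sides:
  c_0 = sigma^2 (1 + theta_1 psi_1) = 2 * (1 + (0.202)(0.328)) = 2 * 1.066256 = 2.132512
  c_1 = sigma^2 theta_1 = 2 * (0.202) = 0.404
  c_2 = 0
Equations for k = 0 and k = 1 (AR order 1):
  gamma(0) = phi_1 gamma(1) + c_0
  gamma(1) = phi_1 gamma(0) + c_1
Substituting the second into the first: gamma(0) (1 - phi_1^2) = c_0 + phi_1 c_1, so
  gamma(0) = (c_0 + phi_1 c_1) / (1 - phi_1^2) = (2.132512 + (0.126)(0.404)) / (1 - (0.126)^2) = 2.183416 / 0.984124 = 2.218639.
  gamma(1) = phi_1 gamma(0) + c_1 = (0.126)(2.218639) + (0.404) = 0.683549.
Therefore gamma(1) = 0.6835 (to 4 decimal places).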